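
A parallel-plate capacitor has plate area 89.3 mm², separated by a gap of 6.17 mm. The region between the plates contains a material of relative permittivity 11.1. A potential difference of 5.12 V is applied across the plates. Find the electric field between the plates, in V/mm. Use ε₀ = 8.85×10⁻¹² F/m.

0.830 V/mm

E = V/d = 5.12 / 6.17×10⁻³ = 8.30×10² V/m.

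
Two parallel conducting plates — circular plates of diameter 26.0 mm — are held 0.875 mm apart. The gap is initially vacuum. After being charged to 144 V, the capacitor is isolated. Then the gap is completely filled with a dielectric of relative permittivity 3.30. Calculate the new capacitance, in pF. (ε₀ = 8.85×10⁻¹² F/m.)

17.7 pF

A = π(26.0/2 mm)² = 5.31×10⁻⁴ m².
Initially C₁ = ε₀A/d = 8.85×10⁻¹² × 5.31×10⁻⁴ / 8.75×10⁻⁴ = 5.37×10⁻¹² F.
C = κε₀A/d scales with κ, so C₂/C₁ = κ = 3.30.
C₂ = 3.30 × 5.37×10⁻¹² = 1.77×10⁻¹¹ F.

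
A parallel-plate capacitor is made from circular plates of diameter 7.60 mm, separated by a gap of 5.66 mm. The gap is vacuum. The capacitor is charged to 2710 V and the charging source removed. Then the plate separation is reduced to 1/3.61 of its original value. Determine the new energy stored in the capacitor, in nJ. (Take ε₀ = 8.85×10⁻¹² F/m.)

A = π(7.60/2 mm)² = 4.54×10⁻⁵ m².
Initially C₁ = ε₀A/d = 8.85×10⁻¹² × 4.54×10⁻⁵ / 5.66×10⁻³ = 7.09×10⁻¹⁴ F.
U₁ = 2.60×10⁻⁷ J.
Isolated ⇒ Q is held fixed. C₂ = 3.61 C₁ and U = Q²/(2C), so U₂/U₁ = C₁/C₂ = 0.277.
U₂ = 0.277 × 2.60×10⁻⁷ = 7.22×10⁻⁸ J.

U ≈ 72.2 nJ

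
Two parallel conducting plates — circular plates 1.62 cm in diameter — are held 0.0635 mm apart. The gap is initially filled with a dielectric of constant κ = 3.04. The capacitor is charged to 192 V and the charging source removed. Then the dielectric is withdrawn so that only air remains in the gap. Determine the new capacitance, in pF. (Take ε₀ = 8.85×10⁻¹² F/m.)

A = π(1.62/2 cm)² = 2.06×10⁻⁴ m².
Initially C₁ = κε₀A/d = 3.04 × 8.85×10⁻¹² × 2.06×10⁻⁴ / 6.35×10⁻⁵ = 8.73×10⁻¹¹ F.
C = κε₀A/d scales with κ, so C₂/C₁ = 1/κ = 1/3.04 = 0.329.
C₂ = 0.329 × 8.73×10⁻¹¹ = 2.87×10⁻¹¹ F.

28.7 pF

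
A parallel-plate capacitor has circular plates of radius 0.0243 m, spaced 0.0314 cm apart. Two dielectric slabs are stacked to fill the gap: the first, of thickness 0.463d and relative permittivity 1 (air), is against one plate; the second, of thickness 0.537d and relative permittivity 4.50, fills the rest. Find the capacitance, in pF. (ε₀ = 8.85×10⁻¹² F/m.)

A = π(0.0243 m)² = 1.86×10⁻³ m².
Stacked slabs ⇒ two capacitors in series, each with the full plate area.
C₁ = κ₁ε₀A/d₁ = 1.00 × 8.85×10⁻¹² × 1.86×10⁻³ / 1.45×10⁻⁴ = 1.13×10⁻¹⁰ F.
C₂ = κ₂ε₀A/d₂ = 4.50 × 8.85×10⁻¹² × 1.86×10⁻³ / 1.69×10⁻⁴ = 4.38×10⁻¹⁰ F.
C = (1/C₁ + 1/C₂)⁻¹ = 8.98×10⁻¹¹ F.

89.8 pF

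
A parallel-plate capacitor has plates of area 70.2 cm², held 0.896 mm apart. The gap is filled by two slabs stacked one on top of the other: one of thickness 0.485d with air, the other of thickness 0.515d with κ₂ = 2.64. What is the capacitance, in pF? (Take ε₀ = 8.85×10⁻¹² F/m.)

C ≈ 102 pF

A = 70.2 cm² = 7.02×10⁻³ m².
Stacked slabs ⇒ two capacitors in series, each with the full plate area.
C₁ = κ₁ε₀A/d₁ = 1.00 × 8.85×10⁻¹² × 7.02×10⁻³ / 4.35×10⁻⁴ = 1.43×10⁻¹⁰ F.
C₂ = κ₂ε₀A/d₂ = 2.64 × 8.85×10⁻¹² × 7.02×10⁻³ / 4.61×10⁻⁴ = 3.55×10⁻¹⁰ F.
C = (1/C₁ + 1/C₂)⁻¹ = 1.02×10⁻¹⁰ F.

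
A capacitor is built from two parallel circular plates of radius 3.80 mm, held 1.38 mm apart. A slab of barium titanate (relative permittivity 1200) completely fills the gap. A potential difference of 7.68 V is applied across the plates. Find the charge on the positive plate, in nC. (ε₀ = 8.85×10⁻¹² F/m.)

Q ≈ 2.68 nC

A = π(3.80 mm)² = 4.54×10⁻⁵ m².
C = κε₀A/d = 1200 × 8.85×10⁻¹² × 4.54×10⁻⁵ / 1.38×10⁻³ = 3.49×10⁻¹⁰ F.
Q = CV = 3.49×10⁻¹⁰ × 7.68 = 2.68×10⁻⁹ C.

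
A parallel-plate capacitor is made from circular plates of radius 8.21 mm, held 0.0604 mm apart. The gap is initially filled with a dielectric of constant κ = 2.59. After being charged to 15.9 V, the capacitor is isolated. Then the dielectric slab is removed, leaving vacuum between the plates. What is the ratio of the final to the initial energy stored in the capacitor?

Isolated ⇒ Q is held fixed.
C₂ = 0.386 C₁ and U = Q²/(2C), so U₂/U₁ = C₁/C₂ = 2.59.

U₂/U₁ ≈ 2.59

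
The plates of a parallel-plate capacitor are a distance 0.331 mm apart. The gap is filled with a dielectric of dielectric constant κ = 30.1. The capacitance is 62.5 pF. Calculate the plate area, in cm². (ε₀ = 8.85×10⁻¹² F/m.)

A = Cd/(κε₀) = 6.25×10⁻¹¹ × 3.31×10⁻⁴ / (30.1 × 8.85×10⁻¹²) = 7.77×10⁻⁵ m².

0.777 cm²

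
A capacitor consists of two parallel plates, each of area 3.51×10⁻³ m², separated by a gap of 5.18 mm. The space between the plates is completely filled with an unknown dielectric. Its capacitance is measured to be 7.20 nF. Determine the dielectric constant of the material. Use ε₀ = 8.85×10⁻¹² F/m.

1201

κ = Cd/(ε₀A) = 7.20×10⁻⁹ × 5.18×10⁻³ / (8.85×10⁻¹² × 3.51×10⁻³) = 1201.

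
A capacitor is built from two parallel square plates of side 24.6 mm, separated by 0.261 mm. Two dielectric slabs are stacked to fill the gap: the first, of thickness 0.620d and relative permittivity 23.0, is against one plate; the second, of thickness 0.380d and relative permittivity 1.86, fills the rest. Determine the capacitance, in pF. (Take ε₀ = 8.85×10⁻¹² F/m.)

A = (24.6 mm)² = 6.05×10⁻⁴ m².
Stacked slabs ⇒ two capacitors in series, each with the full plate area.
C₁ = κ₁ε₀A/d₁ = 23.0 × 8.85×10⁻¹² × 6.05×10⁻⁴ / 1.62×10⁻⁴ = 7.61×10⁻¹⁰ F.
C₂ = κ₂ε₀A/d₂ = 1.86 × 8.85×10⁻¹² × 6.05×10⁻⁴ / 9.92×10⁻⁵ = 1.00×10⁻¹⁰ F.
C = (1/C₁ + 1/C₂)⁻¹ = 8.87×10⁻¹¹ F.

88.7 pF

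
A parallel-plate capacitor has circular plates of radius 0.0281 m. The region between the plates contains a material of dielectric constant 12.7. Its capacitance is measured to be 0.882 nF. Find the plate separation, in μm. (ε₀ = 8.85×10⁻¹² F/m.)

d ≈ 316 μm

A = π(0.0281 m)² = 2.48×10⁻³ m².
d = κε₀A/C = 12.7 × 8.85×10⁻¹² × 2.48×10⁻³ / 8.82×10⁻¹⁰ = 3.16×10⁻⁴ m.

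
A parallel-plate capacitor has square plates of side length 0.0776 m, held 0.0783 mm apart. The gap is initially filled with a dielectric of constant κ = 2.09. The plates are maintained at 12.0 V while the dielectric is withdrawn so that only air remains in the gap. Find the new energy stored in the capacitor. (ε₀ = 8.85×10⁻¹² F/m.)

A = (0.0776 m)² = 6.02×10⁻³ m².
Initially C₁ = κε₀A/d = 2.09 × 8.85×10⁻¹² × 6.02×10⁻³ / 7.83×10⁻⁵ = 1.42×10⁻⁹ F.
U₁ = 1.02×10⁻⁷ J.
Battery connected ⇒ V is held fixed. C₂ = 0.478 C₁ and U = ½CV², so U₂/U₁ = C₂/C₁ = 0.478.
U₂ = 0.478 × 1.02×10⁻⁷ = 4.90×10⁻⁸ J.

49.0 nJ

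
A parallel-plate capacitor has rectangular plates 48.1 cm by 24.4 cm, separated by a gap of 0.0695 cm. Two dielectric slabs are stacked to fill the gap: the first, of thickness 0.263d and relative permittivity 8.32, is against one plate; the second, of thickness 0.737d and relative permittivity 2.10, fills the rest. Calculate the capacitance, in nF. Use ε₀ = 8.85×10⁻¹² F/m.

C ≈ 3.91 nF

A = 48.1 × 24.4 cm² = 0.117 m².
Stacked slabs ⇒ two capacitors in series, each with the full plate area.
C₁ = κ₁ε₀A/d₁ = 8.32 × 8.85×10⁻¹² × 0.117 / 1.83×10⁻⁴ = 4.73×10⁻⁸ F.
C₂ = κ₂ε₀A/d₂ = 2.10 × 8.85×10⁻¹² × 0.117 / 5.12×10⁻⁴ = 4.26×10⁻⁹ F.
C = (1/C₁ + 1/C₂)⁻¹ = 3.91×10⁻⁹ F.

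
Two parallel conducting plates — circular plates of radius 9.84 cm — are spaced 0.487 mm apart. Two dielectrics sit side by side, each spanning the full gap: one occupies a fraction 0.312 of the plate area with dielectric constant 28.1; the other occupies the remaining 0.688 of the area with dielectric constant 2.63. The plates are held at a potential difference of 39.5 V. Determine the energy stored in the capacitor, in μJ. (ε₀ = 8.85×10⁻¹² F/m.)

A = π(9.84 cm)² = 3.04×10⁻² m².
Side-by-side slabs ⇒ two capacitors in parallel, each spanning the full gap.
C₁ = κ₁ε₀A₁/d = 28.1 × 8.85×10⁻¹² × 9.49×10⁻³ / 4.87×10⁻⁴ = 4.85×10⁻⁹ F.
C₂ = κ₂ε₀A₂/d = 2.63 × 8.85×10⁻¹² × 2.09×10⁻² / 4.87×10⁻⁴ = 1.00×10⁻⁹ F.
C = C₁ + C₂ = 5.85×10⁻⁹ F.
U = ½CV² = ½ × 5.85×10⁻⁹ × (39.5)² = 4.56×10⁻⁶ J.

U ≈ 4.56 μJ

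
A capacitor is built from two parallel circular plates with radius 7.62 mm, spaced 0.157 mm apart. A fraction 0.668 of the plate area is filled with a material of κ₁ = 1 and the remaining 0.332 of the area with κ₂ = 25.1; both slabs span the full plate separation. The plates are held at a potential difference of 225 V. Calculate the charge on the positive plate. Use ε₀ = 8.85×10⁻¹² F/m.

20.8 nC

A = π(7.62 mm)² = 1.82×10⁻⁴ m².
Side-by-side slabs ⇒ two capacitors in parallel, each spanning the full gap.
C₁ = κ₁ε₀A₁/d = 1.00 × 8.85×10⁻¹² × 1.22×10⁻⁴ / 1.57×10⁻⁴ = 6.87×10⁻¹² F.
C₂ = κ₂ε₀A₂/d = 25.1 × 8.85×10⁻¹² × 6.06×10⁻⁵ / 1.57×10⁻⁴ = 8.57×10⁻¹¹ F.
C = C₁ + C₂ = 9.26×10⁻¹¹ F.
Q = CV = 9.26×10⁻¹¹ × 225 = 2.08×10⁻⁸ C.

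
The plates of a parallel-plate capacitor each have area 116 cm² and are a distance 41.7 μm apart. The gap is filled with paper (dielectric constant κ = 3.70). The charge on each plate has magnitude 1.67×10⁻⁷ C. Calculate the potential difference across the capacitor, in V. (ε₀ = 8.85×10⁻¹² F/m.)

V ≈ 18.3 V

A = 116 cm² = 1.16×10⁻² m².
C = κε₀A/d = 3.70 × 8.85×10⁻¹² × 1.16×10⁻² / 4.17×10⁻⁵ = 9.11×10⁻⁹ F.
V = Q/C = 1.67×10⁻⁷ / 9.11×10⁻⁹ = 18.3 V.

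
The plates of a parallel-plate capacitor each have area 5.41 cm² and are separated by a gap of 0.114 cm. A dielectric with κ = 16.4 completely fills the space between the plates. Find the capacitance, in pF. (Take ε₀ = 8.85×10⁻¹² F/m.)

A = 5.41 cm² = 5.41×10⁻⁴ m².
C = κε₀A/d = 16.4 × 8.85×10⁻¹² × 5.41×10⁻⁴ / 1.14×10⁻³ = 6.89×10⁻¹¹ F.

C ≈ 68.9 pF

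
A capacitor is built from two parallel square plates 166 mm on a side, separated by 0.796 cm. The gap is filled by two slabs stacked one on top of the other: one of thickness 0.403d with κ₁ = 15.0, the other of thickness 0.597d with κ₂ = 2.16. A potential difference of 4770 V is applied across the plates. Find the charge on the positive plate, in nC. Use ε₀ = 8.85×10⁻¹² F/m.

A = (166 mm)² = 2.76×10⁻² m².
Stacked slabs ⇒ two capacitors in series, each with the full plate area.
C₁ = κ₁ε₀A/d₁ = 15.0 × 8.85×10⁻¹² × 2.76×10⁻² / 3.21×10⁻³ = 1.14×10⁻⁹ F.
C₂ = κ₂ε₀A/d₂ = 2.16 × 8.85×10⁻¹² × 2.76×10⁻² / 4.75×10⁻³ = 1.11×10⁻¹⁰ F.
C = (1/C₁ + 1/C₂)⁻¹ = 1.01×10⁻¹⁰ F.
Q = CV = 1.01×10⁻¹⁰ × 4770 = 4.82×10⁻⁷ C.

Q ≈ 482 nC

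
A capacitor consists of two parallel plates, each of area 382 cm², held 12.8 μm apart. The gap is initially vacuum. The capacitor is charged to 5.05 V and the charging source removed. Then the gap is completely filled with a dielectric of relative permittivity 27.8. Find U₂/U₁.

Isolated ⇒ Q is held fixed.
C₂ = 27.8 C₁ and U = Q²/(2C), so U₂/U₁ = C₁/C₂ = 0.0360.

0.0360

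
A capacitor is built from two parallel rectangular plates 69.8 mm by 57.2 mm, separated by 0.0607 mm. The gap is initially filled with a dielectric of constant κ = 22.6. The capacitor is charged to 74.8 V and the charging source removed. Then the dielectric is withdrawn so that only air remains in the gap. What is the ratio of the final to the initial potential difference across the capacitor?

Isolated ⇒ Q is held fixed.
C₂ = 0.0442 C₁ and V = Q/C, so V₂/V₁ = C₁/C₂ = 22.6.

V₂/V₁ ≈ 22.6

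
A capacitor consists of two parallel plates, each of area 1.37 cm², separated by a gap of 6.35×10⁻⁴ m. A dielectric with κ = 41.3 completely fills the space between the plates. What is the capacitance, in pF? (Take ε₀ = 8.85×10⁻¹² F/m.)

78.9 pF

A = 1.37 cm² = 1.37×10⁻⁴ m².
C = κε₀A/d = 41.3 × 8.85×10⁻¹² × 1.37×10⁻⁴ / 6.35×10⁻⁴ = 7.89×10⁻¹¹ F.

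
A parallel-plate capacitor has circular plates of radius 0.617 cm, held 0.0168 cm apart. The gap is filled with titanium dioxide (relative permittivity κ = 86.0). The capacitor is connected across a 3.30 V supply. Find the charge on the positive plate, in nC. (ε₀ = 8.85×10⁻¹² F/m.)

1.79 nC

A = π(0.617 cm)² = 1.20×10⁻⁴ m².
C = κε₀A/d = 86.0 × 8.85×10⁻¹² × 1.20×10⁻⁴ / 1.68×10⁻⁴ = 5.42×10⁻¹⁰ F.
Q = CV = 5.42×10⁻¹⁰ × 3.30 = 1.79×10⁻⁹ C.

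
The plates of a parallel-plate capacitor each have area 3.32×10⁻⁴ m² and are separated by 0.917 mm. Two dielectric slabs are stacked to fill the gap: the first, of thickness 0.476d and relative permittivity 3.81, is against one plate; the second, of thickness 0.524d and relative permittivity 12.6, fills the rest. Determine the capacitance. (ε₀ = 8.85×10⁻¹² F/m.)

C ≈ 19.2 pF

Stacked slabs ⇒ two capacitors in series, each with the full plate area.
C₁ = κ₁ε₀A/d₁ = 3.81 × 8.85×10⁻¹² × 3.32×10⁻⁴ / 4.36×10⁻⁴ = 2.56×10⁻¹¹ F.
C₂ = κ₂ε₀A/d₂ = 12.6 × 8.85×10⁻¹² × 3.32×10⁻⁴ / 4.81×10⁻⁴ = 7.70×10⁻¹¹ F.
C = (1/C₁ + 1/C₂)⁻¹ = 1.92×10⁻¹¹ F.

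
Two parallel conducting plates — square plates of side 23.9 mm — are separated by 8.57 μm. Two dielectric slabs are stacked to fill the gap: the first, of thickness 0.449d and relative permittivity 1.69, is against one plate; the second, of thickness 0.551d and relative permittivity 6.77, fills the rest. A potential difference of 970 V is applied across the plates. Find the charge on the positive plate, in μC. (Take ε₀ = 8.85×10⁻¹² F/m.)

1.65 μC

A = (23.9 mm)² = 5.71×10⁻⁴ m².
Stacked slabs ⇒ two capacitors in series, each with the full plate area.
C₁ = κ₁ε₀A/d₁ = 1.69 × 8.85×10⁻¹² × 5.71×10⁻⁴ / 3.85×10⁻⁶ = 2.22×10⁻⁹ F.
C₂ = κ₂ε₀A/d₂ = 6.77 × 8.85×10⁻¹² × 5.71×10⁻⁴ / 4.72×10⁻⁶ = 7.25×10⁻⁹ F.
C = (1/C₁ + 1/C₂)⁻¹ = 1.70×10⁻⁹ F.
Q = CV = 1.70×10⁻⁹ × 970 = 1.65×10⁻⁶ C.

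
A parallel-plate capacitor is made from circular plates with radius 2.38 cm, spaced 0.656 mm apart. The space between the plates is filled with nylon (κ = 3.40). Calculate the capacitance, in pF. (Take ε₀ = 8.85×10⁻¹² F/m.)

C ≈ 81.6 pF

A = π(2.38 cm)² = 1.78×10⁻³ m².
C = κε₀A/d = 3.40 × 8.85×10⁻¹² × 1.78×10⁻³ / 6.56×10⁻⁴ = 8.16×10⁻¹¹ F.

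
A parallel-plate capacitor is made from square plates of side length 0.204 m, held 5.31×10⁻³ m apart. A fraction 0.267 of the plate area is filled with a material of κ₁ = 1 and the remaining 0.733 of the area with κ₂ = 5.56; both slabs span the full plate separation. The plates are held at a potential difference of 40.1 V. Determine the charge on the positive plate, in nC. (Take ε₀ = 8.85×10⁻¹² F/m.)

Q ≈ 12.1 nC

A = (0.204 m)² = 4.16×10⁻² m².
Side-by-side slabs ⇒ two capacitors in parallel, each spanning the full gap.
C₁ = κ₁ε₀A₁/d = 1.00 × 8.85×10⁻¹² × 1.11×10⁻² / 5.31×10⁻³ = 1.85×10⁻¹¹ F.
C₂ = κ₂ε₀A₂/d = 5.56 × 8.85×10⁻¹² × 3.05×10⁻² / 5.31×10⁻³ = 2.83×10⁻¹⁰ F.
C = C₁ + C₂ = 3.01×10⁻¹⁰ F.
Q = CV = 3.01×10⁻¹⁰ × 40.1 = 1.21×10⁻⁸ C.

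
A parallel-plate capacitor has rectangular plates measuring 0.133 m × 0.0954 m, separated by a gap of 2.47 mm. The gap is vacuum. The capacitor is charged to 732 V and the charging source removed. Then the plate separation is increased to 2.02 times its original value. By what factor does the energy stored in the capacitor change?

U₂/U₁ ≈ 2.02

Isolated ⇒ Q is held fixed.
C₂ = 0.495 C₁ and U = Q²/(2C), so U₂/U₁ = C₁/C₂ = 2.02.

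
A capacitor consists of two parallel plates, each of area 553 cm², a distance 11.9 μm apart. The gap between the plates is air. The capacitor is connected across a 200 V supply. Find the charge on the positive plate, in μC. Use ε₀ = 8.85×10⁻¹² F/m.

Q ≈ 8.23 μC

A = 553 cm² = 5.53×10⁻² m².
C = ε₀A/d = 8.85×10⁻¹² × 5.53×10⁻² / 1.19×10⁻⁵ = 4.11×10⁻⁸ F.
Q = CV = 4.11×10⁻⁸ × 200 = 8.23×10⁻⁶ C.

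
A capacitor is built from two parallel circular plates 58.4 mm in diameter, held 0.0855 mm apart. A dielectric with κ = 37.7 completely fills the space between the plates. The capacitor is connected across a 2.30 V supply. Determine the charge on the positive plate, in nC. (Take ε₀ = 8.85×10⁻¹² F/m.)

A = π(58.4/2 mm)² = 2.68×10⁻³ m².
C = κε₀A/d = 37.7 × 8.85×10⁻¹² × 2.68×10⁻³ / 8.55×10⁻⁵ = 1.05×10⁻⁸ F.
Q = CV = 1.05×10⁻⁸ × 2.30 = 2.40×10⁻⁸ C.

24.0 nC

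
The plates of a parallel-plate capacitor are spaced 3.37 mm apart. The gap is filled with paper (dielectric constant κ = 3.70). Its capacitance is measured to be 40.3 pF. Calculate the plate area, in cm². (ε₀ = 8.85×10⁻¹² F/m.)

A = Cd/(κε₀) = 4.03×10⁻¹¹ × 3.37×10⁻³ / (3.70 × 8.85×10⁻¹²) = 4.15×10⁻³ m².

41.5 cm²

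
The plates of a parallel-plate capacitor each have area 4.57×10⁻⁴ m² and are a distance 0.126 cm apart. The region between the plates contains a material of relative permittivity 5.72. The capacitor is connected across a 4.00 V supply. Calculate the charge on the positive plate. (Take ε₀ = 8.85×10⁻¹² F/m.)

C = κε₀A/d = 5.72 × 8.85×10⁻¹² × 4.57×10⁻⁴ / 1.26×10⁻³ = 1.84×10⁻¹¹ F.
Q = CV = 1.84×10⁻¹¹ × 4.00 = 7.34×10⁻¹¹ C.

Q ≈ 73.4 pC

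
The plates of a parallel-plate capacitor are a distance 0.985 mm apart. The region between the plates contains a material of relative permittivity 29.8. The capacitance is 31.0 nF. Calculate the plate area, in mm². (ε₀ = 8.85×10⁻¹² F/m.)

1.16×10⁵ mm²

A = Cd/(κε₀) = 3.10×10⁻⁸ × 9.85×10⁻⁴ / (29.8 × 8.85×10⁻¹²) = 0.116 m².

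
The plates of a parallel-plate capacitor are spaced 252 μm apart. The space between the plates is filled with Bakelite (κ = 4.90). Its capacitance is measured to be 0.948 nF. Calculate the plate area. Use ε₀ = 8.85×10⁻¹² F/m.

A ≈ 55.1 cm²

A = Cd/(κε₀) = 9.48×10⁻¹⁰ × 2.52×10⁻⁴ / (4.90 × 8.85×10⁻¹²) = 5.51×10⁻³ m².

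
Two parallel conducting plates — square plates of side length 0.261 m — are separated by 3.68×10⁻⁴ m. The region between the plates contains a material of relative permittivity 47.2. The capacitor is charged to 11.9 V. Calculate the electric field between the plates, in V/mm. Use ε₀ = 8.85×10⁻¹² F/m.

E = V/d = 11.9 / 3.68×10⁻⁴ = 3.23×10⁴ V/m.

32.3 V/mm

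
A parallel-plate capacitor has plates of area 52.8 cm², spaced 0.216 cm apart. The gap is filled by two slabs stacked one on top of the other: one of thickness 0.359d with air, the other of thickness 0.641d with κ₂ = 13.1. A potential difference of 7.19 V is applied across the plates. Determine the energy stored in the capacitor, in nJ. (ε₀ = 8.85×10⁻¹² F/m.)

A = 52.8 cm² = 5.28×10⁻³ m².
Stacked slabs ⇒ two capacitors in series, each with the full plate area.
C₁ = κ₁ε₀A/d₁ = 1.00 × 8.85×10⁻¹² × 5.28×10⁻³ / 7.75×10⁻⁴ = 6.03×10⁻¹¹ F.
C₂ = κ₂ε₀A/d₂ = 13.1 × 8.85×10⁻¹² × 5.28×10⁻³ / 1.38×10⁻³ = 4.42×10⁻¹⁰ F.
C = (1/C₁ + 1/C₂)⁻¹ = 5.30×10⁻¹¹ F.
U = ½CV² = ½ × 5.30×10⁻¹¹ × (7.19)² = 1.37×10⁻⁹ J.

U ≈ 1.37 nJ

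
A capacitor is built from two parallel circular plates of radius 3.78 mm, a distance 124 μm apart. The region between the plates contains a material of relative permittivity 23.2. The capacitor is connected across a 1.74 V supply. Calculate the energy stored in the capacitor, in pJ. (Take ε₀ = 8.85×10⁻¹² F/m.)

A = π(3.78 mm)² = 4.49×10⁻⁵ m².
C = κε₀A/d = 23.2 × 8.85×10⁻¹² × 4.49×10⁻⁵ / 1.24×10⁻⁴ = 7.43×10⁻¹¹ F.
U = ½CV² = ½ × 7.43×10⁻¹¹ × (1.74)² = 1.13×10⁻¹⁰ J.

U ≈ 113 pJ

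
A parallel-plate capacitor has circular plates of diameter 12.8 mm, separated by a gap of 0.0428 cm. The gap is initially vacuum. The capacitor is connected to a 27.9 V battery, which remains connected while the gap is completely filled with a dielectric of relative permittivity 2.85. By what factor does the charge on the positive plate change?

Battery connected ⇒ V is held fixed.
C₂ = 2.85 C₁ and Q = CV, so Q₂/Q₁ = C₂/C₁ = 2.85.

Q₂/Q₁ ≈ 2.85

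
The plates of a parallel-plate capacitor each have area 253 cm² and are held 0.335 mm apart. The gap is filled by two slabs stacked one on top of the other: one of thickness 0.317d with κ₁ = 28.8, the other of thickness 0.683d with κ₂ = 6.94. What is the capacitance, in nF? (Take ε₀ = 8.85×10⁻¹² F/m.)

A = 253 cm² = 2.53×10⁻² m².
Stacked slabs ⇒ two capacitors in series, each with the full plate area.
C₁ = κ₁ε₀A/d₁ = 28.8 × 8.85×10⁻¹² × 2.53×10⁻² / 1.06×10⁻⁴ = 6.07×10⁻⁸ F.
C₂ = κ₂ε₀A/d₂ = 6.94 × 8.85×10⁻¹² × 2.53×10⁻² / 2.29×10⁻⁴ = 6.79×10⁻⁹ F.
C = (1/C₁ + 1/C₂)⁻¹ = 6.11×10⁻⁹ F.

C ≈ 6.11 nF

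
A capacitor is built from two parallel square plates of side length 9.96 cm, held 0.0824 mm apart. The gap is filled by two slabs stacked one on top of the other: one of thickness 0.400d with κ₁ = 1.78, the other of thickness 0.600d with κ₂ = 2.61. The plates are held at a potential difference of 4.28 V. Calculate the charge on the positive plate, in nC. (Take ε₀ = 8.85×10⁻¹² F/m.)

A = (9.96 cm)² = 9.92×10⁻³ m².
Stacked slabs ⇒ two capacitors in series, each with the full plate area.
C₁ = κ₁ε₀A/d₁ = 1.78 × 8.85×10⁻¹² × 9.92×10⁻³ / 3.30×10⁻⁵ = 4.74×10⁻⁹ F.
C₂ = κ₂ε₀A/d₂ = 2.61 × 8.85×10⁻¹² × 9.92×10⁻³ / 4.94×10⁻⁵ = 4.63×10⁻⁹ F.
C = (1/C₁ + 1/C₂)⁻¹ = 2.34×10⁻⁹ F.
Q = CV = 2.34×10⁻⁹ × 4.28 = 1.00×10⁻⁸ C.

10.0 nC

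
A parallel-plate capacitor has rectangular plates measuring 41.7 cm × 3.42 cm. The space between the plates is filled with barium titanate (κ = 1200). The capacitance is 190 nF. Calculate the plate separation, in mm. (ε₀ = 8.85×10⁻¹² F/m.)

A = 41.7 × 3.42 cm² = 1.43×10⁻² m².
d = κε₀A/C = 1200 × 8.85×10⁻¹² × 1.43×10⁻² / 1.90×10⁻⁷ = 7.97×10⁻⁴ m.

0.797 mm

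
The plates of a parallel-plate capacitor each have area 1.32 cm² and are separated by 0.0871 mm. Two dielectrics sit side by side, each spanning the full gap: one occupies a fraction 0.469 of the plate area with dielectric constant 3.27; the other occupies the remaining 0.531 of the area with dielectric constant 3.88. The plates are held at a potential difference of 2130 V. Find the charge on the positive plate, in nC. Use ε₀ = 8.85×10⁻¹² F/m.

Q ≈ 103 nC

A = 1.32 cm² = 1.32×10⁻⁴ m².
Side-by-side slabs ⇒ two capacitors in parallel, each spanning the full gap.
C₁ = κ₁ε₀A₁/d = 3.27 × 8.85×10⁻¹² × 6.19×10⁻⁵ / 8.71×10⁻⁵ = 2.06×10⁻¹¹ F.
C₂ = κ₂ε₀A₂/d = 3.88 × 8.85×10⁻¹² × 7.01×10⁻⁵ / 8.71×10⁻⁵ = 2.76×10⁻¹¹ F.
C = C₁ + C₂ = 4.82×10⁻¹¹ F.
Q = CV = 4.82×10⁻¹¹ × 2130 = 1.03×10⁻⁷ C.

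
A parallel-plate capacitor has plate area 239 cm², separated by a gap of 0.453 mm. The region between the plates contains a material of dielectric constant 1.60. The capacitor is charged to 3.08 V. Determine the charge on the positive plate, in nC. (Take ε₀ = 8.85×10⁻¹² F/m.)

A = 239 cm² = 2.39×10⁻² m².
C = κε₀A/d = 1.60 × 8.85×10⁻¹² × 2.39×10⁻² / 4.53×10⁻⁴ = 7.47×10⁻¹⁰ F.
Q = CV = 7.47×10⁻¹⁰ × 3.08 = 2.30×10⁻⁹ C.

Q ≈ 2.30 nC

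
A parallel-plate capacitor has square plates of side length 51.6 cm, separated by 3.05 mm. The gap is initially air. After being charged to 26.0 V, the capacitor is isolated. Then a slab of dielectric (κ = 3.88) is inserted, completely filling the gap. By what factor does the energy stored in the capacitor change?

U₂/U₁ ≈ 0.258

Isolated ⇒ Q is held fixed.
C₂ = 3.88 C₁ and U = Q²/(2C), so U₂/U₁ = C₁/C₂ = 0.258.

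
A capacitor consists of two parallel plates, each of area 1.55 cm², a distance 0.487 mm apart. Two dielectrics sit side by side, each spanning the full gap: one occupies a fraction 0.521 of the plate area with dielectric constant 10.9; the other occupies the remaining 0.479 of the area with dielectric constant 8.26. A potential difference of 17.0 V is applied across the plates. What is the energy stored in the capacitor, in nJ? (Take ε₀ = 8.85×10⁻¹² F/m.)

3.92 nJ

A = 1.55 cm² = 1.55×10⁻⁴ m².
Side-by-side slabs ⇒ two capacitors in parallel, each spanning the full gap.
C₁ = κ₁ε₀A₁/d = 10.9 × 8.85×10⁻¹² × 8.08×10⁻⁵ / 4.87×10⁻⁴ = 1.60×10⁻¹¹ F.
C₂ = κ₂ε₀A₂/d = 8.26 × 8.85×10⁻¹² × 7.42×10⁻⁵ / 4.87×10⁻⁴ = 1.11×10⁻¹¹ F.
C = C₁ + C₂ = 2.71×10⁻¹¹ F.
U = ½CV² = ½ × 2.71×10⁻¹¹ × (17.0)² = 3.92×10⁻⁹ J.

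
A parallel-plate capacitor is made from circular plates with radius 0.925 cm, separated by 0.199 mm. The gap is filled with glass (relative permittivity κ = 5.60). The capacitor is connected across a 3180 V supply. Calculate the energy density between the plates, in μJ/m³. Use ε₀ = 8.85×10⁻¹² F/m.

u ≈ 6.33×10⁹ μJ/m³

E = V/d = 3180 / 1.99×10⁻⁴ = 1.60×10⁷ V/m.
u = ½κε₀E² = ½ × 5.60 × 8.85×10⁻¹² × (1.60×10⁷)² = 6.33×10³ J/m³.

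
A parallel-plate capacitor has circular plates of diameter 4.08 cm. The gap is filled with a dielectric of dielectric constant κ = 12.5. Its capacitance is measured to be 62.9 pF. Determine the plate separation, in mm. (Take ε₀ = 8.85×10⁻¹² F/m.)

d ≈ 2.30 mm

A = π(4.08/2 cm)² = 1.31×10⁻³ m².
d = κε₀A/C = 12.5 × 8.85×10⁻¹² × 1.31×10⁻³ / 6.29×10⁻¹¹ = 2.30×10⁻³ m.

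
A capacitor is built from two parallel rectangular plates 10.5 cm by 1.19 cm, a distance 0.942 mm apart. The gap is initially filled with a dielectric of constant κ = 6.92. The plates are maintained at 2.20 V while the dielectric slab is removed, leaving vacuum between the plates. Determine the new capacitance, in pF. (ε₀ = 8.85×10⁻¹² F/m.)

11.7 pF

A = 10.5 × 1.19 cm² = 1.25×10⁻³ m².
Initially C₁ = κε₀A/d = 6.92 × 8.85×10⁻¹² × 1.25×10⁻³ / 9.42×10⁻⁴ = 8.12×10⁻¹¹ F.
C = κε₀A/d scales with κ, so C₂/C₁ = 1/κ = 1/6.92 = 0.145.
C₂ = 0.145 × 8.12×10⁻¹¹ = 1.17×10⁻¹¹ F.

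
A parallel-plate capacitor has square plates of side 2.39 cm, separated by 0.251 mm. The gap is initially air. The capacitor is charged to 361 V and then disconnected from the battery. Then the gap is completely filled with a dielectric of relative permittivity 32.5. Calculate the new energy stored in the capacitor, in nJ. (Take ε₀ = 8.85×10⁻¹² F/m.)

A = (2.39 cm)² = 5.71×10⁻⁴ m².
Initially C₁ = ε₀A/d = 8.85×10⁻¹² × 5.71×10⁻⁴ / 2.51×10⁻⁴ = 2.01×10⁻¹¹ F.
U₁ = 1.31×10⁻⁶ J.
Isolated ⇒ Q is held fixed. C₂ = 32.5 C₁ and U = Q²/(2C), so U₂/U₁ = C₁/C₂ = 0.0308.
U₂ = 0.0308 × 1.31×10⁻⁶ = 4.04×10⁻⁸ J.

U ≈ 40.4 nJ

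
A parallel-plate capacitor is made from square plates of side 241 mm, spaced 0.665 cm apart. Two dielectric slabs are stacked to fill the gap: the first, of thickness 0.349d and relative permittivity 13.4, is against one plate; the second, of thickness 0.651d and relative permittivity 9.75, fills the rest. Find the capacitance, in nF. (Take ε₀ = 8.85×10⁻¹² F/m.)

A = (241 mm)² = 5.81×10⁻² m².
Stacked slabs ⇒ two capacitors in series, each with the full plate area.
C₁ = κ₁ε₀A/d₁ = 13.4 × 8.85×10⁻¹² × 5.81×10⁻² / 2.32×10⁻³ = 2.97×10⁻⁹ F.
C₂ = κ₂ε₀A/d₂ = 9.75 × 8.85×10⁻¹² × 5.81×10⁻² / 4.33×10⁻³ = 1.16×10⁻⁹ F.
C = (1/C₁ + 1/C₂)⁻¹ = 8.33×10⁻¹⁰ F.

C ≈ 0.833 nF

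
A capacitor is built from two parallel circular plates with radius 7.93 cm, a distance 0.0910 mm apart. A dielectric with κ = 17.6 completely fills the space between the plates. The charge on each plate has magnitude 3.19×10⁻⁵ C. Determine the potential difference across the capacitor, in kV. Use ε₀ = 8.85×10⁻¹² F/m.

V ≈ 0.943 kV

A = π(7.93 cm)² = 1.98×10⁻² m².
C = κε₀A/d = 17.6 × 8.85×10⁻¹² × 1.98×10⁻² / 9.10×10⁻⁵ = 3.38×10⁻⁸ F.
V = Q/C = 3.19×10⁻⁵ / 3.38×10⁻⁸ = 9.43×10² V.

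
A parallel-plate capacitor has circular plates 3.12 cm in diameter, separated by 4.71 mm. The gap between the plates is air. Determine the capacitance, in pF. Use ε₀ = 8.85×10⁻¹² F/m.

A = π(3.12/2 cm)² = 7.65×10⁻⁴ m².
C = ε₀A/d = 8.85×10⁻¹² × 7.65×10⁻⁴ / 4.71×10⁻³ = 1.44×10⁻¹² F.

C ≈ 1.44 pF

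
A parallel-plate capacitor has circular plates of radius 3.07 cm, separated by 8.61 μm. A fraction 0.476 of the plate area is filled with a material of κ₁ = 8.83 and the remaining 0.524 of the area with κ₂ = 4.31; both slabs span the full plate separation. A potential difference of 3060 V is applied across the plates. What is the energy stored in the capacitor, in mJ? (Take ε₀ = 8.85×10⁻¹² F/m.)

U ≈ 92.1 mJ

A = π(3.07 cm)² = 2.96×10⁻³ m².
Side-by-side slabs ⇒ two capacitors in parallel, each spanning the full gap.
C₁ = κ₁ε₀A₁/d = 8.83 × 8.85×10⁻¹² × 1.41×10⁻³ / 8.61×10⁻⁶ = 1.28×10⁻⁸ F.
C₂ = κ₂ε₀A₂/d = 4.31 × 8.85×10⁻¹² × 1.55×10⁻³ / 8.61×10⁻⁶ = 6.87×10⁻⁹ F.
C = C₁ + C₂ = 1.97×10⁻⁸ F.
U = ½CV² = ½ × 1.97×10⁻⁸ × (3060)² = 9.21×10⁻² J.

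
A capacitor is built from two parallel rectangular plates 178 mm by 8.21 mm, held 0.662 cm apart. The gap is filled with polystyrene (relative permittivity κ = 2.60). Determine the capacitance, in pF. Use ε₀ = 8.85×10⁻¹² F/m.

A = 178 × 8.21 mm² = 1.46×10⁻³ m².
C = κε₀A/d = 2.60 × 8.85×10⁻¹² × 1.46×10⁻³ / 6.62×10⁻³ = 5.08×10⁻¹² F.

5.08 pF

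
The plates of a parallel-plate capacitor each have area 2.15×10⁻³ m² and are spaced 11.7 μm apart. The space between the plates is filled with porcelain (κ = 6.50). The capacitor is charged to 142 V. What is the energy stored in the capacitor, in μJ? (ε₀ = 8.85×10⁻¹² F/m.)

C = κε₀A/d = 6.50 × 8.85×10⁻¹² × 2.15×10⁻³ / 1.17×10⁻⁵ = 1.06×10⁻⁸ F.
U = ½CV² = ½ × 1.06×10⁻⁸ × (142)² = 1.07×10⁻⁴ J.

107 μJ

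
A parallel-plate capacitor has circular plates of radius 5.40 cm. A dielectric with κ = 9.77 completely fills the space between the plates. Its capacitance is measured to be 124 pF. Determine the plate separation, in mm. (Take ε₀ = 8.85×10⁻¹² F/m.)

6.39 mm

A = π(5.40 cm)² = 9.16×10⁻³ m².
d = κε₀A/C = 9.77 × 8.85×10⁻¹² × 9.16×10⁻³ / 1.24×10⁻¹⁰ = 6.39×10⁻³ m.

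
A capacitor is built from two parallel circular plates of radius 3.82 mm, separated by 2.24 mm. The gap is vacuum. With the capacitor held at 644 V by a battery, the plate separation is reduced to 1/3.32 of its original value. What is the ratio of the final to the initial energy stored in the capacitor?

U₂/U₁ ≈ 3.32

Battery connected ⇒ V is held fixed.
C₂ = 3.32 C₁ and U = ½CV², so U₂/U₁ = C₂/C₁ = 3.32.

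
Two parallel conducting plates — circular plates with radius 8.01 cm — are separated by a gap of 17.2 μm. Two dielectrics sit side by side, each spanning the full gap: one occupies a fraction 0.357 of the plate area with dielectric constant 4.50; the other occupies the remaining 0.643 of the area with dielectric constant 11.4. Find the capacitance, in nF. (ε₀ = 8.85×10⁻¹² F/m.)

92.7 nF

A = π(8.01 cm)² = 2.02×10⁻² m².
Side-by-side slabs ⇒ two capacitors in parallel, each spanning the full gap.
C₁ = κ₁ε₀A₁/d = 4.50 × 8.85×10⁻¹² × 7.20×10⁻³ / 1.72×10⁻⁵ = 1.67×10⁻⁸ F.
C₂ = κ₂ε₀A₂/d = 11.4 × 8.85×10⁻¹² × 1.30×10⁻² / 1.72×10⁻⁵ = 7.60×10⁻⁸ F.
C = C₁ + C₂ = 9.27×10⁻⁸ F.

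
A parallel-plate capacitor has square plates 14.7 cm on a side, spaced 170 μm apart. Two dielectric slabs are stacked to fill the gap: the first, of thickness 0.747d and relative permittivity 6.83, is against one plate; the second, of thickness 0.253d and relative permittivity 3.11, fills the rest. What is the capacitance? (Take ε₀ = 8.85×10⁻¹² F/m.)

5.90 nF

A = (14.7 cm)² = 2.16×10⁻² m².
Stacked slabs ⇒ two capacitors in series, each with the full plate area.
C₁ = κ₁ε₀A/d₁ = 6.83 × 8.85×10⁻¹² × 2.16×10⁻² / 1.27×10⁻⁴ = 1.03×10⁻⁸ F.
C₂ = κ₂ε₀A/d₂ = 3.11 × 8.85×10⁻¹² × 2.16×10⁻² / 4.30×10⁻⁵ = 1.38×10⁻⁸ F.
C = (1/C₁ + 1/C₂)⁻¹ = 5.90×10⁻⁹ F.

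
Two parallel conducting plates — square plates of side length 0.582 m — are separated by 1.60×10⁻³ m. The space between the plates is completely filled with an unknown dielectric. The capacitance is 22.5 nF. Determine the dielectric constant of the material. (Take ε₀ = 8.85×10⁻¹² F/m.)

12.0

A = (0.582 m)² = 0.339 m².
κ = Cd/(ε₀A) = 2.25×10⁻⁸ × 1.60×10⁻³ / (8.85×10⁻¹² × 0.339) = 12.0.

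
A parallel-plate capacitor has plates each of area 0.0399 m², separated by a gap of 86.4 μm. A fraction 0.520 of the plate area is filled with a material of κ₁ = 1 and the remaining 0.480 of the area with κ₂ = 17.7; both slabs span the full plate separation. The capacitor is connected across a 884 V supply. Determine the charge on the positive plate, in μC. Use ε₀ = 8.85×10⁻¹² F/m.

Side-by-side slabs ⇒ two capacitors in parallel, each spanning the full gap.
C₁ = κ₁ε₀A₁/d = 1.00 × 8.85×10⁻¹² × 2.07×10⁻² / 8.64×10⁻⁵ = 2.13×10⁻⁹ F.
C₂ = κ₂ε₀A₂/d = 17.7 × 8.85×10⁻¹² × 1.92×10⁻² / 8.64×10⁻⁵ = 3.47×10⁻⁸ F.
C = C₁ + C₂ = 3.68×10⁻⁸ F.
Q = CV = 3.68×10⁻⁸ × 884 = 3.26×10⁻⁵ C.

Q ≈ 32.6 μC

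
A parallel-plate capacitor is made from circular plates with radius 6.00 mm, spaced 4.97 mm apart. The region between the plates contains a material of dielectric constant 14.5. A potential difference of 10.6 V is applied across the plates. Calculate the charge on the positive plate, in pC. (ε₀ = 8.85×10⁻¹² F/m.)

Q ≈ 31.0 pC

A = π(6.00 mm)² = 1.13×10⁻⁴ m².
C = κε₀A/d = 14.5 × 8.85×10⁻¹² × 1.13×10⁻⁴ / 4.97×10⁻³ = 2.92×10⁻¹² F.
Q = CV = 2.92×10⁻¹² × 10.6 = 3.10×10⁻¹¹ C.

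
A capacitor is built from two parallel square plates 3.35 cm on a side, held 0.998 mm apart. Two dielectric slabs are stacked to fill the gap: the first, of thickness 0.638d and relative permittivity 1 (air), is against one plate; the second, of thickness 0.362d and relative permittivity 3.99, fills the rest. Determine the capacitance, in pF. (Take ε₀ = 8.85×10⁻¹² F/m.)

13.7 pF

A = (3.35 cm)² = 1.12×10⁻³ m².
Stacked slabs ⇒ two capacitors in series, each with the full plate area.
C₁ = κ₁ε₀A/d₁ = 1.00 × 8.85×10⁻¹² × 1.12×10⁻³ / 6.37×10⁻⁴ = 1.56×10⁻¹¹ F.
C₂ = κ₂ε₀A/d₂ = 3.99 × 8.85×10⁻¹² × 1.12×10⁻³ / 3.61×10⁻⁴ = 1.10×10⁻¹⁰ F.
C = (1/C₁ + 1/C₂)⁻¹ = 1.37×10⁻¹¹ F.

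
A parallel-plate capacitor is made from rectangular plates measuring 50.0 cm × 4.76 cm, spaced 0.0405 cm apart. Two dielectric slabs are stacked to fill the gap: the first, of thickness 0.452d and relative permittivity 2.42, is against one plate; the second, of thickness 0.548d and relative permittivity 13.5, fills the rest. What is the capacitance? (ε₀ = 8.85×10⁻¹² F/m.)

C ≈ 2.29 nF

A = 50.0 × 4.76 cm² = 2.38×10⁻² m².
Stacked slabs ⇒ two capacitors in series, each with the full plate area.
C₁ = κ₁ε₀A/d₁ = 2.42 × 8.85×10⁻¹² × 2.38×10⁻² / 1.83×10⁻⁴ = 2.78×10⁻⁹ F.
C₂ = κ₂ε₀A/d₂ = 13.5 × 8.85×10⁻¹² × 2.38×10⁻² / 2.22×10⁻⁴ = 1.28×10⁻⁸ F.
C = (1/C₁ + 1/C₂)⁻¹ = 2.29×10⁻⁹ F.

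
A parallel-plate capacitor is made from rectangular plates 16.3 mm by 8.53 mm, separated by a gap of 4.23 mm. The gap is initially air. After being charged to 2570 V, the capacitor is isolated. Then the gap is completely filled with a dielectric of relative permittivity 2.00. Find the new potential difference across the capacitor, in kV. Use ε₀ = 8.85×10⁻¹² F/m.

V ≈ 1.28 kV

A = 16.3 × 8.53 mm² = 1.39×10⁻⁴ m².
Initially C₁ = ε₀A/d = 8.85×10⁻¹² × 1.39×10⁻⁴ / 4.23×10⁻³ = 2.91×10⁻¹³ F.
V₁ = 2.57×10³ V.
Isolated ⇒ Q is held fixed. C₂ = 2.00 C₁ and V = Q/C, so V₂/V₁ = C₁/C₂ = 0.500.
V₂ = 0.500 × 2.57×10³ = 1.28×10³ V.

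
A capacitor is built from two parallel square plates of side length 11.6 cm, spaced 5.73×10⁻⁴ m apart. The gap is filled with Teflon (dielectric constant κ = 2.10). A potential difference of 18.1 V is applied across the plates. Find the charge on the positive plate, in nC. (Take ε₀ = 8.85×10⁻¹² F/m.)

7.90 nC

A = (11.6 cm)² = 1.35×10⁻² m².
C = κε₀A/d = 2.10 × 8.85×10⁻¹² × 1.35×10⁻² / 5.73×10⁻⁴ = 4.36×10⁻¹⁰ F.
Q = CV = 4.36×10⁻¹⁰ × 18.1 = 7.90×10⁻⁹ C.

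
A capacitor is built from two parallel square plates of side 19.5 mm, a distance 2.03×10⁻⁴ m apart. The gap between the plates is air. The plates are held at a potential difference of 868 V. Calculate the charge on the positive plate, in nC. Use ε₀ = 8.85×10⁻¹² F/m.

A = (19.5 mm)² = 3.80×10⁻⁴ m².
C = ε₀A/d = 8.85×10⁻¹² × 3.80×10⁻⁴ / 2.03×10⁻⁴ = 1.66×10⁻¹¹ F.
Q = CV = 1.66×10⁻¹¹ × 868 = 1.44×10⁻⁸ C.

Q ≈ 14.4 nC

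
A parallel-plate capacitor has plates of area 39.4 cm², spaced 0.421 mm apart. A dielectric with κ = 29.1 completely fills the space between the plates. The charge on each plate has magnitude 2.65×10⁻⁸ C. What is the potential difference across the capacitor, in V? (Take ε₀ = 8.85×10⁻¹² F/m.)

A = 39.4 cm² = 3.94×10⁻³ m².
C = κε₀A/d = 29.1 × 8.85×10⁻¹² × 3.94×10⁻³ / 4.21×10⁻⁴ = 2.41×10⁻⁹ F.
V = Q/C = 2.65×10⁻⁸ / 2.41×10⁻⁹ = 11.0 V.

V ≈ 11.0 V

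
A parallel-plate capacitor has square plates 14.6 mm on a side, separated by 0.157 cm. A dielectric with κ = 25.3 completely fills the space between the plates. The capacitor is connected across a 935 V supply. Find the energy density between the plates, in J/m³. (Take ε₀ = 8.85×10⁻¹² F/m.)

E = V/d = 935 / 1.57×10⁻³ = 5.96×10⁵ V/m.
u = ½κε₀E² = ½ × 25.3 × 8.85×10⁻¹² × (5.96×10⁵)² = 39.7 J/m³.

39.7 J/m³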